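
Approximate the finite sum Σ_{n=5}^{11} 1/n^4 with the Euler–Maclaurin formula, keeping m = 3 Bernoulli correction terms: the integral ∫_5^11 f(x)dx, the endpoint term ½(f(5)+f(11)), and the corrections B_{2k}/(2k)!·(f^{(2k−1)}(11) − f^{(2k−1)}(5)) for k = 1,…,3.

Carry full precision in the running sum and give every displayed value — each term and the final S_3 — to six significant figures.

S_3 ≈ 0.00335296

Integral: ∫_5^11 1/x^4 dx = 0.00241623.
½[f(5) + f(11)] = ½[0.00160000 + 6.83013e-05] = 0.000834151.
So far: 0.00325038.
k=1: B_{2}/(2)! × [f^{(1)}(11) − f^{(1)}(5)] = 1/12 × (-2.48369e-05 − (-0.00128000)) = 0.000104597.
After k=1: 0.00335498.
k=2: B_{4}/(4)! × [f^{(3)}(11) − f^{(3)}(5)] = −1/720 × (-6.15790e-06 − (-0.00153600)) = -2.12478e-06.
After k=2: 0.00335285.
k=3: B_{6}/(6)! × [f^{(5)}(11) − f^{(5)}(5)] = 1/30240 × (-2.84994e-06 − (-0.00344064)) = 1.13684e-07.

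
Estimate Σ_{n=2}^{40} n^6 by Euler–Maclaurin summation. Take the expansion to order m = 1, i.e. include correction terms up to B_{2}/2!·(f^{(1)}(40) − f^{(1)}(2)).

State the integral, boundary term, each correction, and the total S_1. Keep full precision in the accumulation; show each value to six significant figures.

S_1 ≈ 2.55049e+10

Integral: ∫_2^40 x^6 dx = 2.34057e+10.
Boundary: ½(f(2) + f(40)) = ½(64.0000 + 4.09600e+09) = 2.04800e+09.
Running total after boundary: 2.54537e+10.
Order-1 term: 1/12 · (6.14400e+08 − 192.000) = 5.12000e+07.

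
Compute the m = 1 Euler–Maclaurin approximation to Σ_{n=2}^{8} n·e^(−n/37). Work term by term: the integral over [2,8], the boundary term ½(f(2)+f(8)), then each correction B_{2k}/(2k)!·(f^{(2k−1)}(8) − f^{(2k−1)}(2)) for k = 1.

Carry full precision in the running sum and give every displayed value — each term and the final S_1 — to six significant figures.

S_1 ≈ 29.9589

The integral term ∫_2^8 x·e^(−x/37) dx = 25.8114.
½[f(2) + f(8)] = ½[1.89476 + 6.44449] = 4.16963.
Running total after boundary: 29.9810.
Order-1 term: 1/12 · (0.631386 − 0.896171) = -0.0220654.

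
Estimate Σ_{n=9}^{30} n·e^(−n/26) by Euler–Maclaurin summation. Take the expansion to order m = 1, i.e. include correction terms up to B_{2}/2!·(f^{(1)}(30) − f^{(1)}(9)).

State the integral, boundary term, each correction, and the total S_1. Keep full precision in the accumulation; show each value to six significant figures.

S_1 ≈ 192.356

Integral: ∫_9^30 x·e^(−x/26) dx = 184.484.
½[f(9) + f(30)] = ½[6.36663 + 9.46264] = 7.91464.
Integral + boundary = 192.399.
k=1: B_{2}/(2)! × [f^{(1)}(30) − f^{(1)}(9)] = 1/12 × (-0.0485263 − 0.462533) = -0.0425883.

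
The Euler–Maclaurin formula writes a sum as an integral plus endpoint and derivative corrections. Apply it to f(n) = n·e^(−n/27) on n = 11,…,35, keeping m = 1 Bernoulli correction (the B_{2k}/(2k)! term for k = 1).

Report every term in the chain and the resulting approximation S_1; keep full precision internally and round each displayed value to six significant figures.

∫_11^35 x·e^(−x/27) dx evaluates to 224.762.
½[f(11) + f(35)] = ½[7.31910 + 9.57401] = 8.44656.
Running total after boundary: 233.208.
Order-1 term: 1/12 · (-0.0810498 − 0.394295) = -0.0396121.

S_1 ≈ 233.169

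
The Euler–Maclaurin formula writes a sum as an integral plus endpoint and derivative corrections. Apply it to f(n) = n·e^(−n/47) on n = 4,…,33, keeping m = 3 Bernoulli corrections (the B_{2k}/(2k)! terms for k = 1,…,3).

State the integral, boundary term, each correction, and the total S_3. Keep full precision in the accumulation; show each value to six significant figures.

S_3 ≈ 348.203

The integral term ∫_4^33 x·e^(−x/47) dx = 338.247.
Boundary: ½(f(4) + f(33)) = ½(3.67366 + 16.3525) = 10.0131.
Running total after boundary: 348.261.
Correction k=1: B_{2}/2! · (f^{(1)}(33) − f^{(1)}(4)) = 1/12 · (0.147605 − 0.840252) = -0.0577206.
Running total after k=1: 348.203.
Correction k=2: B_{4}/4! · (f^{(3)}(33) − f^{(3)}(4)) = −1/720 · (0.000515466 − 0.00121190) = 9.67265e-07.
Running total after k=2: 348.203.
Correction k=3: B_{6}/6! · (f^{(5)}(33) − f^{(5)}(4)) = 1/30240 · (4.36447e-07 − 9.25042e-07) = -1.61572e-11.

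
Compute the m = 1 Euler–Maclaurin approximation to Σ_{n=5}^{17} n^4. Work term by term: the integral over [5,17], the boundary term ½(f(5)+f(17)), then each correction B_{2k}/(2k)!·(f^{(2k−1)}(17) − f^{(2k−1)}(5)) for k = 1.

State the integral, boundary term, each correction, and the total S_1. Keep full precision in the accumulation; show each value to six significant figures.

Integral: ∫_5^17 x^4 dx = 283346.
½[f(5) + f(17)] = ½[625.000 + 83521.0] = 42073.0.
Integral + boundary = 325419.
Correction k=1: B_{2}/2! · (f^{(1)}(17) − f^{(1)}(5)) = 1/12 · (19652.0 − 500.000) = 1596.00.

S_1 ≈ 327015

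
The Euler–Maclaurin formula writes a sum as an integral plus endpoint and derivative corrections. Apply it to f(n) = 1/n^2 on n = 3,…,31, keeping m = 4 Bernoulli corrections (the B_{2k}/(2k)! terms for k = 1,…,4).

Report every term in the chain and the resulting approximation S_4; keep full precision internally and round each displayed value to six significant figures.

The integral term ∫_3^31 1/x^2 dx = 0.301075.
½[f(3) + f(31)] = ½[0.111111 + 0.00104058] = 0.0560758.
Integral + boundary = 0.357151.
Correction k=1: B_{2}/2! · (f^{(1)}(31) − f^{(1)}(3)) = 1/12 · (-6.71344e-05 − (-0.0740741)) = 0.00616724.
Running total after k=1: 0.363318.
Correction k=2: B_{4}/4! · (f^{(3)}(31) − f^{(3)}(3)) = −1/720 · (-8.38306e-07 − (-0.0987654)) = -0.000137173.
Running total after k=2: 0.363181.
Correction k=3: B_{6}/6! · (f^{(5)}(31) − f^{(5)}(3)) = 1/30240 · (-2.61698e-08 − (-0.329218)) = 1.08868e-05.
Running total after k=3: 0.363192.
Correction k=4: B_{8}/8! · (f^{(7)}(31) − f^{(7)}(3)) = −1/1209600 · (-1.52498e-09 − (-2.04847)) = -1.69351e-06.

S_4 ≈ 0.363190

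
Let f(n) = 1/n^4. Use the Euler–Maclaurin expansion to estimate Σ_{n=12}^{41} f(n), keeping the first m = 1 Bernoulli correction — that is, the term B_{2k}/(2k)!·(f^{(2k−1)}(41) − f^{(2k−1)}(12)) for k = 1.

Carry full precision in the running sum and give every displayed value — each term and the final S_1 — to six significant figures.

Integral: ∫_12^41 1/x^4 dx = 0.000188065.
½[f(12) + f(41)] = ½[4.82253e-05 + 3.53887e-07] = 2.42896e-05.
Running total after boundary: 0.000212354.
Correction k=1: B_{2}/2! · (f^{(1)}(41) − f^{(1)}(12)) = 1/12 · (-3.45256e-08 − (-1.60751e-05)) = 1.33671e-06.

S_1 ≈ 0.000213691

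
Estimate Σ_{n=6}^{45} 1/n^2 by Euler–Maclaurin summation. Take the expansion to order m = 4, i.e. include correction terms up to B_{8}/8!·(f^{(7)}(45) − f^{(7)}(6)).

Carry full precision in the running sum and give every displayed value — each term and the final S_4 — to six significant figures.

S_4 ≈ 0.159346

The integral term ∫_6^45 1/x^2 dx = 0.144444.
½[f(6) + f(45)] = ½[0.0277778 + 0.000493827] = 0.0141358.
Integral + boundary = 0.158580.
Correction k=1: B_{2}/2! · (f^{(1)}(45) − f^{(1)}(6)) = 1/12 · (-2.19479e-05 − (-0.00925926)) = 0.000769776.
After k=1: 0.159350.
Correction k=2: B_{4}/4! · (f^{(3)}(45) − f^{(3)}(6)) = −1/720 · (-1.30061e-07 − (-0.00308642)) = -4.28651e-06.
After k=2: 0.159346.
Correction k=3: B_{6}/6! · (f^{(5)}(45) − f^{(5)}(6)) = 1/30240 · (-1.92684e-09 − (-0.00257202)) = 8.50534e-08.
After k=3: 0.159346.
Correction k=4: B_{8}/8! · (f^{(7)}(45) − f^{(7)}(6)) = −1/1209600 · (-5.32854e-11 − (-0.00400091)) = -3.30763e-09.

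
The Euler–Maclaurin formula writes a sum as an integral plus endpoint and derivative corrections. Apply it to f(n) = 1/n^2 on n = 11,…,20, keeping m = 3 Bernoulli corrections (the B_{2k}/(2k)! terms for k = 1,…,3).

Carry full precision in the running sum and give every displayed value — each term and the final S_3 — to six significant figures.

The integral term ∫_11^20 1/x^2 dx = 0.0409091.
Endpoint term: (f(11) + f(20))/2 = (0.00826446 + 0.00250000)/2 = 0.00538223.
Running total after boundary: 0.0462913.
Order-1 term: 1/12 · (-0.000250000 − (-0.00150263)) = 0.000104386.
Running total after k=1: 0.0463957.
Order-2 term: −1/720 · (-7.50000e-06 − (-0.000149021)) = -1.96557e-07.
Running total after k=2: 0.0463955.
Order-3 term: 1/30240 · (-5.62500e-07 − (-3.69474e-05)) = 1.20320e-09.

S_3 ≈ 0.0463955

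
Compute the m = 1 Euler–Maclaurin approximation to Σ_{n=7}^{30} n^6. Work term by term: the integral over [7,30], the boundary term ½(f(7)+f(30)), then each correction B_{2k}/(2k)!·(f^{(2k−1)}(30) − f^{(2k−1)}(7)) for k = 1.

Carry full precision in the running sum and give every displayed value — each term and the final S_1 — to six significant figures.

The integral term ∫_7^30 x^6 dx = 3.12417e+09.
½[f(7) + f(30)] = ½[117649 + 7.29000e+08] = 3.64559e+08.
Running total after boundary: 3.48873e+09.
k=1: B_{2}/(2)! × [f^{(1)}(30) − f^{(1)}(7)] = 1/12 × (1.45800e+08 − 100842) = 1.21416e+07.

S_1 ≈ 3.50087e+09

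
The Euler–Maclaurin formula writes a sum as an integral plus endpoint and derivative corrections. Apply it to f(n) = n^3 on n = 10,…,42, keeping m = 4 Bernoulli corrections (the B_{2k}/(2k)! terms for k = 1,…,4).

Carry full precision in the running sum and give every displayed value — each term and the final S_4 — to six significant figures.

The integral term ∫_10^42 x^3 dx = 775424.
Endpoint term: (f(10) + f(42))/2 = (1000.00 + 74088.0)/2 = 37544.0.
Running total after boundary: 812968.
k=1: B_{2}/(2)! × [f^{(1)}(42) − f^{(1)}(10)] = 1/12 × (5292.00 − 300.000) = 416.000.
After k=1: 813384.
k=2: B_{4}/(4)! × [f^{(3)}(42) − f^{(3)}(10)] = −1/720 × (6.00000 − 6.00000) = 0.00000.
After k=2: 813384.
k=3: B_{6}/(6)! × [f^{(5)}(42) − f^{(5)}(10)] = 1/30240 × (0.00000 − 0.00000) = 0.00000.
After k=3: 813384.
k=4: B_{8}/(8)! × [f^{(7)}(42) − f^{(7)}(10)] = −1/1209600 × (0.00000 − 0.00000) = 0.00000.

S_4 ≈ 813384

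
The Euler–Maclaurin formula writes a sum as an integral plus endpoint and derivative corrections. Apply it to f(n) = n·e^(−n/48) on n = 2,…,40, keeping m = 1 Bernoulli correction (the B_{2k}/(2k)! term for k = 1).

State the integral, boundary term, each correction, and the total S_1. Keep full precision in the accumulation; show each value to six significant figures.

Integral: ∫_2^40 x·e^(−x/48) dx = 466.312.
Boundary: ½(f(2) + f(40)) = ½(1.91838 + 17.3839) = 9.65115.
So far: 475.963.
k=1: B_{2}/(2)! × [f^{(1)}(40) − f^{(1)}(2)] = 1/12 × (0.0724330 − 0.919223) = -0.0705658.

S_1 ≈ 475.892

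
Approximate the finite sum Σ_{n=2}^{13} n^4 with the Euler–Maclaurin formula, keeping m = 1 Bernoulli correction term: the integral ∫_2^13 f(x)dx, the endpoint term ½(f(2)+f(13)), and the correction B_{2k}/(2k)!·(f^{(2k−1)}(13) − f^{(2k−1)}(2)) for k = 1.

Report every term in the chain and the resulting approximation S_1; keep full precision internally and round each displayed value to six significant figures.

The integral term ∫_2^13 x^4 dx = 74252.2.
Boundary: ½(f(2) + f(13)) = ½(16.0000 + 28561.0) = 14288.5.
Integral + boundary = 88540.7.
Correction k=1: B_{2}/2! · (f^{(1)}(13) − f^{(1)}(2)) = 1/12 · (8788.00 − 32.0000) = 729.667.

S_1 ≈ 89270.4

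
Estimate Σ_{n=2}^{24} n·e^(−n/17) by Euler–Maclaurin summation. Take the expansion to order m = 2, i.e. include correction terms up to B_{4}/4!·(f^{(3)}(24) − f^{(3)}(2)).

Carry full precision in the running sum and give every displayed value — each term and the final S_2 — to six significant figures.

S_2 ≈ 121.022

∫_2^24 x·e^(−x/17) dx evaluates to 117.282.
Endpoint term: (f(2) + f(24))/2 = (1.77802 + 5.84911)/2 = 3.81356.
So far: 121.096.
Correction k=1: B_{2}/2! · (f^{(1)}(24) − f^{(1)}(2)) = 1/12 · (-0.100352 − 0.784420) = -0.0737311.
Running total after k=1: 121.022.
Correction k=2: B_{4}/4! · (f^{(3)}(24) − f^{(3)}(2)) = −1/720 · (0.00133935 − 0.00886657) = 1.04545e-05.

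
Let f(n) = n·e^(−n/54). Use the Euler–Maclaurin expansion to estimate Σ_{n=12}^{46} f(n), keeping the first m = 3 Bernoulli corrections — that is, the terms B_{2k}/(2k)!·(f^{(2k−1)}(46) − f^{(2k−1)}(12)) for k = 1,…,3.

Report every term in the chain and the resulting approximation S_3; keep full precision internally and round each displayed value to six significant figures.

S_3 ≈ 564.628

∫_12^46 x·e^(−x/54) dx evaluates to 550.058.
Endpoint term: (f(12) + f(46))/2 = (9.60885 + 19.6247)/2 = 14.6168.
So far: 564.674.
Order-1 term: 1/12 · (0.0632036 − 0.622796) = -0.0466327.
Running total after k=1: 564.628.
Order-2 term: −1/720 · (0.000314284 − 0.000762781) = 6.22913e-07.
Running total after k=2: 564.628.
Order-3 term: 1/30240 · (2.08125e-07 − 4.49926e-07) = -7.99606e-12.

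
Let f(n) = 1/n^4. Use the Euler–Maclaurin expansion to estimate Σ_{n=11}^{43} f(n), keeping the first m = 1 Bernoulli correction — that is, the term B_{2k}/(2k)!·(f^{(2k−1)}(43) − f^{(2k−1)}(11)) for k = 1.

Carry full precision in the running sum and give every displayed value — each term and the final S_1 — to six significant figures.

S_1 ≈ 0.000282610

The integral term ∫_11^43 1/x^4 dx = 0.000246246.
Boundary: ½(f(11) + f(43)) = ½(6.83013e-05 + 2.92500e-07) = 3.42969e-05.
So far: 0.000280543.
k=1: B_{2}/(2)! × [f^{(1)}(43) − f^{(1)}(11)] = 1/12 × (-2.72093e-08 − (-2.48369e-05)) = 2.06747e-06.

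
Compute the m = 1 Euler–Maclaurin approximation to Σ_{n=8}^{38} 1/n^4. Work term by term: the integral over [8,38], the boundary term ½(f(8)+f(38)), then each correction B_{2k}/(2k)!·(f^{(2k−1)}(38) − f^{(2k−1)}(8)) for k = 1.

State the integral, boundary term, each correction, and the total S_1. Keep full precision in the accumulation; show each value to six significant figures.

The integral term ∫_8^38 1/x^4 dx = 0.000644967.
½[f(8) + f(38)] = ½[0.000244141 + 4.79585e-07] = 0.000122310.
Running total after boundary: 0.000767277.
Order-1 term: 1/12 · (-5.04826e-08 − (-0.000122070)) = 1.01683e-05.

S_1 ≈ 0.000777445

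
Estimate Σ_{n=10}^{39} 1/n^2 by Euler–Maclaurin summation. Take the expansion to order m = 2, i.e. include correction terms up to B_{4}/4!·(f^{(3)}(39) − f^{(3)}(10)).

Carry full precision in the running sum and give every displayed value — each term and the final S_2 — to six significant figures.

S_2 ≈ 0.0798512

∫_10^39 1/x^2 dx evaluates to 0.0743590.
Endpoint term: (f(10) + f(39))/2 = (0.0100000 + 0.000657462)/2 = 0.00532873.
Running total after boundary: 0.0796877.
Order-1 term: 1/12 · (-3.37160e-05 − (-0.00200000)) = 0.000163857.
Partial sum through k=1: 0.0798516.
Order-2 term: −1/720 · (-2.66004e-07 − (-0.000240000)) = -3.32964e-07.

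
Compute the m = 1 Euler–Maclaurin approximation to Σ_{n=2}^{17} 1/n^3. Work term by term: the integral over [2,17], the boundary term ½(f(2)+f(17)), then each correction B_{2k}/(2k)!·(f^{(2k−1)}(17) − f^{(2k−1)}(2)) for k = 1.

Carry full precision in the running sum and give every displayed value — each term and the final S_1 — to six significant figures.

∫_2^17 1/x^3 dx evaluates to 0.123270.
½[f(2) + f(17)] = ½[0.125000 + 0.000203542] = 0.0626018.
Running total after boundary: 0.185872.
Order-1 term: 1/12 · (-3.59191e-05 − (-0.187500)) = 0.0156220.

S_1 ≈ 0.201494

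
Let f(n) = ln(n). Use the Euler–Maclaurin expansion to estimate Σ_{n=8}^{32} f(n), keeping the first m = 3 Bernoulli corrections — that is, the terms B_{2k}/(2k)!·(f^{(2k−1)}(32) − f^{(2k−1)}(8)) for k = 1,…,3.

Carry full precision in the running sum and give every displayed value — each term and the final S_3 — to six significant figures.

S_3 ≈ 73.0328

The integral term ∫_8^32 ln(x) dx = 70.2680.
Endpoint term: (f(8) + f(32))/2 = (2.07944 + 3.46574)/2 = 2.77259.
So far: 73.0406.
k=1: B_{2}/(2)! × [f^{(1)}(32) − f^{(1)}(8)] = 1/12 × (0.0312500 − 0.125000) = -0.00781250.
After k=1: 73.0328.
k=2: B_{4}/(4)! × [f^{(3)}(32) − f^{(3)}(8)] = −1/720 × (6.10352e-05 − 0.00390625) = 5.34058e-06.
After k=2: 73.0328.
k=3: B_{6}/(6)! × [f^{(5)}(32) − f^{(5)}(8)] = 1/30240 × (7.15256e-07 − 0.000732422) = -2.41966e-08.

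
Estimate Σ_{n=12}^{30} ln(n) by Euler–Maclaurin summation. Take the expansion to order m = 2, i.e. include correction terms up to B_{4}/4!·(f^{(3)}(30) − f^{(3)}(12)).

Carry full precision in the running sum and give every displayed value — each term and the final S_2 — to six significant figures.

S_2 ≈ 57.1559

Integral: ∫_12^30 ln(x) dx = 54.2170.
Endpoint term: (f(12) + f(30))/2 = (2.48491 + 3.40120)/2 = 2.94305.
So far: 57.1601.
Correction k=1: B_{2}/2! · (f^{(1)}(30) − f^{(1)}(12)) = 1/12 · (0.0333333 − 0.0833333) = -0.00416667.
After k=1: 57.1559.
Correction k=2: B_{4}/4! · (f^{(3)}(30) − f^{(3)}(12)) = −1/720 · (7.40741e-05 − 0.00115741) = 1.50463e-06.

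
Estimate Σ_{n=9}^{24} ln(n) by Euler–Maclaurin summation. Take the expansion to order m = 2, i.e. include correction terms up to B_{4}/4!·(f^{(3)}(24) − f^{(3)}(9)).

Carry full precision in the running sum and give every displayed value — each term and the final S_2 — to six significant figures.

S_2 ≈ 44.1801

∫_9^24 ln(x) dx evaluates to 41.4983.
Endpoint term: (f(9) + f(24))/2 = (2.19722 + 3.17805)/2 = 2.68764.
Integral + boundary = 44.1859.
Correction k=1: B_{2}/2! · (f^{(1)}(24) − f^{(1)}(9)) = 1/12 · (0.0416667 − 0.111111) = -0.00578704.
Partial sum through k=1: 44.1801.
Correction k=2: B_{4}/4! · (f^{(3)}(24) − f^{(3)}(9)) = −1/720 · (0.000144676 − 0.00274348) = 3.60946e-06.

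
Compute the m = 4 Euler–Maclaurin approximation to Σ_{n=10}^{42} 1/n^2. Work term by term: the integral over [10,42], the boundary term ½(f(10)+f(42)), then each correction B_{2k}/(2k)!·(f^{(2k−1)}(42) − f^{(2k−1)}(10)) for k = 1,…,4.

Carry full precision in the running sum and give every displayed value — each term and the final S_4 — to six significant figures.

∫_10^42 1/x^2 dx evaluates to 0.0761905.
Endpoint term: (f(10) + f(42))/2 = (0.0100000 + 0.000566893)/2 = 0.00528345.
Running total after boundary: 0.0814739.
k=1: B_{2}/(2)! × [f^{(1)}(42) − f^{(1)}(10)] = 1/12 × (-2.69949e-05 − (-0.00200000)) = 0.000164417.
Partial sum through k=1: 0.0816383.
k=2: B_{4}/(4)! × [f^{(3)}(42) − f^{(3)}(10)] = −1/720 × (-1.83639e-07 − (-0.000240000)) = -3.33078e-07.
Partial sum through k=2: 0.0816380.
k=3: B_{6}/(6)! × [f^{(5)}(42) − f^{(5)}(10)] = 1/30240 × (-3.12311e-09 − (-7.20000e-05)) = 2.38085e-09.
Partial sum through k=3: 0.0816380.
k=4: B_{8}/(8)! × [f^{(7)}(42) − f^{(7)}(10)] = −1/1209600 × (-9.91464e-11 − (-4.03200e-05)) = -3.33333e-11.

S_4 ≈ 0.0816380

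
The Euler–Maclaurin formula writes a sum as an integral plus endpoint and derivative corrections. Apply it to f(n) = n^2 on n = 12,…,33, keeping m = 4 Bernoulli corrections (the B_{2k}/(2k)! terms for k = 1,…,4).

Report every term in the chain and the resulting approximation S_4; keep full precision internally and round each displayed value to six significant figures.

S_4 ≈ 12023.0

Integral: ∫_12^33 x^2 dx = 11403.0.
½[f(12) + f(33)] = ½[144.000 + 1089.00] = 616.500.
Integral + boundary = 12019.5.
Correction k=1: B_{2}/2! · (f^{(1)}(33) − f^{(1)}(12)) = 1/12 · (66.0000 − 24.0000) = 3.50000.
After k=1: 12023.0.
Correction k=2: B_{4}/4! · (f^{(3)}(33) − f^{(3)}(12)) = −1/720 · (0.00000 − 0.00000) = 0.00000.
After k=2: 12023.0.
Correction k=3: B_{6}/6! · (f^{(5)}(33) − f^{(5)}(12)) = 1/30240 · (0.00000 − 0.00000) = 0.00000.
After k=3: 12023.0.
Correction k=4: B_{8}/8! · (f^{(7)}(33) − f^{(7)}(12)) = −1/1209600 · (0.00000 − 0.00000) = 0.00000.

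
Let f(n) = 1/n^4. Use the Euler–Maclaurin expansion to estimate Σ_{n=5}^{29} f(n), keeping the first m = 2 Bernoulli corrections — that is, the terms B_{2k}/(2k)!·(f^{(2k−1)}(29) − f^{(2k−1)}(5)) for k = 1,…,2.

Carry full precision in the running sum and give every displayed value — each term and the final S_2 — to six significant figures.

S_2 ≈ 0.00355822

∫_5^29 1/x^4 dx evaluates to 0.00265300.
Boundary: ½(f(5) + f(29)) = ½(0.00160000 + 1.41387e-06) = 0.000800707.
Integral + boundary = 0.00345371.
k=1: B_{2}/(2)! × [f^{(1)}(29) − f^{(1)}(5)] = 1/12 × (-1.95016e-07 − (-0.00128000)) = 0.000106650.
Partial sum through k=1: 0.00356036.
k=2: B_{4}/(4)! × [f^{(3)}(29) − f^{(3)}(5)] = −1/720 × (-6.95657e-09 − (-0.00153600)) = -2.13332e-06.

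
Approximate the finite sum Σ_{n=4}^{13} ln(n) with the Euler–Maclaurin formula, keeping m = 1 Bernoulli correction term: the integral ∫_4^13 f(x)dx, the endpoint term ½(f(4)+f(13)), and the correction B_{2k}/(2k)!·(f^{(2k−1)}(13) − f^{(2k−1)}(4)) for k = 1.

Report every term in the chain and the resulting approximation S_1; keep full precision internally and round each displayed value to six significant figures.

S_1 ≈ 20.7604

Integral: ∫_4^13 ln(x) dx = 18.7992.
½[f(4) + f(13)] = ½[1.38629 + 2.56495] = 1.97562.
So far: 20.7748.
k=1: B_{2}/(2)! × [f^{(1)}(13) − f^{(1)}(4)] = 1/12 × (0.0769231 − 0.250000) = -0.0144231.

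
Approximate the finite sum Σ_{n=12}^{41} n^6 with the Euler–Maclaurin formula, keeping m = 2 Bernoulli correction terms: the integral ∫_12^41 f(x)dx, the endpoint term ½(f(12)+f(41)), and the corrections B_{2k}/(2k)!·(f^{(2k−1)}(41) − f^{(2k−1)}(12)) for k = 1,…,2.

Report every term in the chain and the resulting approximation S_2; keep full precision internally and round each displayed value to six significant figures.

S_2 ≈ 3.02513e+10

The integral term ∫_12^41 x^6 dx = 2.78169e+10.
Boundary: ½(f(12) + f(41)) = ½(2.98598e+06 + 4.75010e+09) = 2.37655e+09.
Integral + boundary = 3.01935e+10.
Correction k=1: B_{2}/2! · (f^{(1)}(41) − f^{(1)}(12)) = 1/12 · (6.95137e+08 − 1.49299e+06) = 5.78037e+07.
Running total after k=1: 3.02513e+10.
Correction k=2: B_{4}/4! · (f^{(3)}(41) − f^{(3)}(12)) = −1/720 · (8.27052e+06 − 207360) = -11198.8.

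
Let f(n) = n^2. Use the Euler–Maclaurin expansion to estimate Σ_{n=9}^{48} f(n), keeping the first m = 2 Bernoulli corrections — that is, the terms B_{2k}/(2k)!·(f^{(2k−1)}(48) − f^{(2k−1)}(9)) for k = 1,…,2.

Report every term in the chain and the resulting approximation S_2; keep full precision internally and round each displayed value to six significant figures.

S_2 ≈ 37820.0

The integral term ∫_9^48 x^2 dx = 36621.0.
Endpoint term: (f(9) + f(48))/2 = (81.0000 + 2304.00)/2 = 1192.50.
So far: 37813.5.
Correction k=1: B_{2}/2! · (f^{(1)}(48) − f^{(1)}(9)) = 1/12 · (96.0000 − 18.0000) = 6.50000.
After k=1: 37820.0.
Correction k=2: B_{4}/4! · (f^{(3)}(48) − f^{(3)}(9)) = −1/720 · (0.00000 − 0.00000) = 0.00000.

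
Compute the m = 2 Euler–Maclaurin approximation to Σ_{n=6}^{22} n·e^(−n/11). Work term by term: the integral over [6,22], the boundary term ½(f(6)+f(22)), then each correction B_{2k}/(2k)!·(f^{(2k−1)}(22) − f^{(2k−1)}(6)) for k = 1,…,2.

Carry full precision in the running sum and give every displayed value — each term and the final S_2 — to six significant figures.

S_2 ≈ 62.4486

∫_6^22 x·e^(−x/11) dx evaluates to 59.2544.
½[f(6) + f(22)] = ½[3.47747 + 2.97738] = 3.22742.
Running total after boundary: 62.4819.
Order-1 term: 1/12 · (-0.135335 − 0.263445) = -0.0332317.
Running total after k=1: 62.4486.
Order-2 term: −1/720 · (0.00111847 − 0.0117570) = 1.47758e-05.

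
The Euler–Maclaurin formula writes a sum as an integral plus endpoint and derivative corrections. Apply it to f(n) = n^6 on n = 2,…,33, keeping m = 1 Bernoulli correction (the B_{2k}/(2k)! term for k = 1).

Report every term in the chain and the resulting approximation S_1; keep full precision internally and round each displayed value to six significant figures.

∫_2^33 x^6 dx evaluates to 6.08835e+09.
Endpoint term: (f(2) + f(33))/2 = (64.0000 + 1.29147e+09)/2 = 6.45734e+08.
So far: 6.73408e+09.
k=1: B_{2}/(2)! × [f^{(1)}(33) − f^{(1)}(2)] = 1/12 × (2.34812e+08 − 192.000) = 1.95677e+07.

S_1 ≈ 6.75365e+09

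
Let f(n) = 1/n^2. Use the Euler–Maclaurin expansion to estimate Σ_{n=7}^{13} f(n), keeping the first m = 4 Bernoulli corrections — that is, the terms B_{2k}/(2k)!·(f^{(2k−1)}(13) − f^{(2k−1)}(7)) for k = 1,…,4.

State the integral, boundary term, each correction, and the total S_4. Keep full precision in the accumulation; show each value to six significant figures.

The integral term ∫_7^13 1/x^2 dx = 0.0659341.
Endpoint term: (f(7) + f(13))/2 = (0.0204082 + 0.00591716)/2 = 0.0131627.
Integral + boundary = 0.0790967.
Correction k=1: B_{2}/2! · (f^{(1)}(13) − f^{(1)}(7)) = 1/12 · (-0.000910332 − (-0.00583090)) = 0.000410048.
Running total after k=1: 0.0795068.
Correction k=2: B_{4}/4! · (f^{(3)}(13) − f^{(3)}(7)) = −1/720 · (-6.46390e-05 − (-0.00142798)) = -1.89352e-06.
Running total after k=2: 0.0795049.
Correction k=3: B_{6}/6! · (f^{(5)}(13) − f^{(5)}(7)) = 1/30240 · (-1.14744e-05 − (-0.000874271)) = 2.85316e-08.
Running total after k=3: 0.0795049.
Correction k=4: B_{8}/8! · (f^{(7)}(13) − f^{(7)}(7)) = −1/1209600 · (-3.80216e-06 − (-0.000999167)) = -8.22888e-10.

S_4 ≈ 0.0795049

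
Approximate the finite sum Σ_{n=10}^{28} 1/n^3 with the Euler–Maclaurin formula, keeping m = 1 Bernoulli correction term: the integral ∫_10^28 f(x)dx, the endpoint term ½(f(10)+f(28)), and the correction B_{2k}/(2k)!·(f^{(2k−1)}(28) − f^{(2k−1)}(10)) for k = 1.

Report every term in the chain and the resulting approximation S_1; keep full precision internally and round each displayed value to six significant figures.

The integral term ∫_10^28 1/x^3 dx = 0.00436224.
½[f(10) + f(28)] = ½[0.00100000 + 4.55539e-05] = 0.000522777.
So far: 0.00488502.
Order-1 term: 1/12 · (-4.88078e-06 − (-0.000300000)) = 2.45933e-05.

S_1 ≈ 0.00490962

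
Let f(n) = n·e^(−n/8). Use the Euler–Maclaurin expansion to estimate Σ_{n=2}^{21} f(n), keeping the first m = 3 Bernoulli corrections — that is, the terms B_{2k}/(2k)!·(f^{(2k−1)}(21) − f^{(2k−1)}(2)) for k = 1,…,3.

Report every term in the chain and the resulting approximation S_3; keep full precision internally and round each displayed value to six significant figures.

S_3 ≈ 46.9790

The integral term ∫_2^21 x·e^(−x/8) dx = 45.4980.
Boundary: ½(f(2) + f(21)) = ½(1.55760 + 1.52123) = 1.53942.
Integral + boundary = 47.0375.
k=1: B_{2}/(2)! × [f^{(1)}(21) − f^{(1)}(2)] = 1/12 × (-0.117715 − 0.584101) = -0.0584846.
After k=1: 46.9790.
k=2: B_{4}/(4)! × [f^{(3)}(21) − f^{(3)}(2)] = −1/720 × (0.000424452 − 0.0334641) = 4.58884e-05.
After k=2: 46.9790.
k=3: B_{6}/(6)! × [f^{(5)}(21) − f^{(5)}(2)] = 1/30240 × (4.20030e-05 − 0.000903150) = -2.84771e-08.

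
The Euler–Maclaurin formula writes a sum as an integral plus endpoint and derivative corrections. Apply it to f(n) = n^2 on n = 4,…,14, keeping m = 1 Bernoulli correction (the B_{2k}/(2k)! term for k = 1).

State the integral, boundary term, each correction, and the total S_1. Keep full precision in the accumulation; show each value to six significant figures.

∫_4^14 x^2 dx evaluates to 893.333.
½[f(4) + f(14)] = ½[16.0000 + 196.000] = 106.000.
So far: 999.333.
Correction k=1: B_{2}/2! · (f^{(1)}(14) − f^{(1)}(4)) = 1/12 · (28.0000 − 8.00000) = 1.66667.

S_1 ≈ 1001.00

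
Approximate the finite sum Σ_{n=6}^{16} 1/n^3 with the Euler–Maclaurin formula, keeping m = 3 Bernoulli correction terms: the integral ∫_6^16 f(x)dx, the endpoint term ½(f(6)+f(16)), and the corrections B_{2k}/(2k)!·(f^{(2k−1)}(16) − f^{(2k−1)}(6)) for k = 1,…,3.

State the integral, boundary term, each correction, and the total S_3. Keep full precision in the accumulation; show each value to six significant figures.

S_3 ≈ 0.0145600

∫_6^16 1/x^3 dx evaluates to 0.0119358.
Boundary: ½(f(6) + f(16)) = ½(0.00462963 + 0.000244141) = 0.00243689.
So far: 0.0143726.
k=1: B_{2}/(2)! × [f^{(1)}(16) − f^{(1)}(6)] = 1/12 × (-4.57764e-05 − (-0.00231481)) = 0.000189087.
Partial sum through k=1: 0.0145617.
k=2: B_{4}/(4)! × [f^{(3)}(16) − f^{(3)}(6)] = −1/720 × (-3.57628e-06 − (-0.00128601)) = -1.78116e-06.
Partial sum through k=2: 0.0145600.
k=3: B_{6}/(6)! × [f^{(5)}(16) − f^{(5)}(6)] = 1/30240 × (-5.86733e-07 − (-0.00150034)) = 4.95951e-08.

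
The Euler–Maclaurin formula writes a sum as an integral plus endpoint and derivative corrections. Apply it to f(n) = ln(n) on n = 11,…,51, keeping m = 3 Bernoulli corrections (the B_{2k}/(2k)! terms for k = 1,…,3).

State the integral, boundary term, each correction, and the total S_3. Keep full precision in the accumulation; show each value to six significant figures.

S_3 ≈ 137.305

The integral term ∫_11^51 ln(x) dx = 134.146.
Boundary: ½(f(11) + f(51)) = ½(2.39790 + 3.93183) = 3.16486.
Running total after boundary: 137.311.
k=1: B_{2}/(2)! × [f^{(1)}(51) − f^{(1)}(11)] = 1/12 × (0.0196078 − 0.0909091) = -0.00594177.
After k=1: 137.305.
k=2: B_{4}/(4)! × [f^{(3)}(51) − f^{(3)}(11)] = −1/720 × (1.50772e-05 − 0.00150263) = 2.06605e-06.
After k=2: 137.305.
k=3: B_{6}/(6)! × [f^{(5)}(51) − f^{(5)}(11)] = 1/30240 × (6.95601e-08 − 0.000149021) = -4.92565e-09.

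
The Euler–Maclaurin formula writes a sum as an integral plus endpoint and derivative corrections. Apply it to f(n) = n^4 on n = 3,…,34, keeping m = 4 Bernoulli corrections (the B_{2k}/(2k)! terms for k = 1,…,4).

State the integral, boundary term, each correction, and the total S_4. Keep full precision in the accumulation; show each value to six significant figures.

∫_3^34 x^4 dx evaluates to 9.08704e+06.
Boundary: ½(f(3) + f(34)) = ½(81.0000 + 1.33634e+06) = 668208.
So far: 9.75524e+06.
Order-1 term: 1/12 · (157216 − 108.000) = 13092.3.
Running total after k=1: 9.76834e+06.
Order-2 term: −1/720 · (816.000 − 72.0000) = -1.03333.
Running total after k=2: 9.76834e+06.
Order-3 term: 1/30240 · (0.00000 − 0.00000) = 0.00000.
Running total after k=3: 9.76834e+06.
Order-4 term: −1/1209600 · (0.00000 − 0.00000) = 0.00000.

S_4 ≈ 9.76834e+06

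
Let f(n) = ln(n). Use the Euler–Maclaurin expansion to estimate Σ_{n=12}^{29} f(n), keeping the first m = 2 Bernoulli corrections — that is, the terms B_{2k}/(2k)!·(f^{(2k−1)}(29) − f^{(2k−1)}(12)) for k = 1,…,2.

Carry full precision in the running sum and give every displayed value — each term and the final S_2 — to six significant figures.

S_2 ≈ 53.7547

∫_12^29 ln(x) dx evaluates to 50.8327.
½[f(12) + f(29)] = ½[2.48491 + 3.36730] = 2.92610.
Running total after boundary: 53.7588.
k=1: B_{2}/(2)! × [f^{(1)}(29) − f^{(1)}(12)] = 1/12 × (0.0344828 − 0.0833333) = -0.00407088.
After k=1: 53.7547.
k=2: B_{4}/(4)! × [f^{(3)}(29) − f^{(3)}(12)] = −1/720 × (8.20042e-05 − 0.00115741) = 1.49362e-06.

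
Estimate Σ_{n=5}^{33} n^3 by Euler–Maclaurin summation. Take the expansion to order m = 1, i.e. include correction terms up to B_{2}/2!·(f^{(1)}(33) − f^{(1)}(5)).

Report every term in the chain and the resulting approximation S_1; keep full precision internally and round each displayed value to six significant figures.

∫_5^33 x^3 dx evaluates to 296324.
Endpoint term: (f(5) + f(33))/2 = (125.000 + 35937.0)/2 = 18031.0.
Integral + boundary = 314355.
Order-1 term: 1/12 · (3267.00 − 75.0000) = 266.000.

S_1 ≈ 314621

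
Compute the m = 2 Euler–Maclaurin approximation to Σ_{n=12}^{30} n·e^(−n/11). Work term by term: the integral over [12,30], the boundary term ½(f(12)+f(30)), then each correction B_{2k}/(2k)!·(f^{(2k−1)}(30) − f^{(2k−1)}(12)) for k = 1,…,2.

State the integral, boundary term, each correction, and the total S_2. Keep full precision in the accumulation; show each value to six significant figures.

S_2 ≈ 58.4808

∫_12^30 x·e^(−x/11) dx evaluates to 55.4912.
Boundary: ½(f(12) + f(30)) = ½(4.03093 + 1.96192) = 2.99643.
Integral + boundary = 58.4877.
Correction k=1: B_{2}/2! · (f^{(1)}(30) − f^{(1)}(12)) = 1/12 · (-0.112959 − (-0.0305374)) = -0.00686848.
After k=1: 58.4808.
Correction k=2: B_{4}/4! · (f^{(3)}(30) − f^{(3)}(12)) = −1/720 · (0.000147402 − 0.00529987) = 7.15621e-06.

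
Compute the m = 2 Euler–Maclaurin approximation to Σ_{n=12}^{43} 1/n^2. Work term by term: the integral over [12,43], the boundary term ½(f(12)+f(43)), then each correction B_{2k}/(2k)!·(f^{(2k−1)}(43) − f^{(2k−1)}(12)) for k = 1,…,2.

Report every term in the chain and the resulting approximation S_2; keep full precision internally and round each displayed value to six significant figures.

∫_12^43 1/x^2 dx evaluates to 0.0600775.
Endpoint term: (f(12) + f(43))/2 = (0.00694444 + 0.000540833)/2 = 0.00374264.
Running total after boundary: 0.0638202.
Correction k=1: B_{2}/2! · (f^{(1)}(43) − f^{(1)}(12)) = 1/12 · (-2.51550e-05 − (-0.00115741)) = 9.43544e-05.
Running total after k=1: 0.0639145.
Correction k=2: B_{4}/4! · (f^{(3)}(43) − f^{(3)}(12)) = −1/720 · (-1.63256e-07 − (-9.64506e-05)) = -1.33732e-07.

S_2 ≈ 0.0639144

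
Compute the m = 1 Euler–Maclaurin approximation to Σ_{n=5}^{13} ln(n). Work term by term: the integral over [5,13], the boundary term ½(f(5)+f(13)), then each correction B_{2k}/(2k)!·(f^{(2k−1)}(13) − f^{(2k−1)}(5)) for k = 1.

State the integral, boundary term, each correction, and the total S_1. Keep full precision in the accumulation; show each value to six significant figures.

The integral term ∫_5^13 ln(x) dx = 17.2972.
Boundary: ½(f(5) + f(13)) = ½(1.60944 + 2.56495) = 2.08719.
Running total after boundary: 19.3843.
Order-1 term: 1/12 · (0.0769231 − 0.200000) = -0.0102564.

S_1 ≈ 19.3741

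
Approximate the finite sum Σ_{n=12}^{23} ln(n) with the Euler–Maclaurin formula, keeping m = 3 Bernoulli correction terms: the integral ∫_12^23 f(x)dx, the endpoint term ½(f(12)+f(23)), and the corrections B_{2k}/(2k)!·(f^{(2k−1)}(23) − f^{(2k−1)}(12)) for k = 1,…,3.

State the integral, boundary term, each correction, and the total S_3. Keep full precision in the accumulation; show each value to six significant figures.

S_3 ≈ 34.1044

The integral term ∫_12^23 ln(x) dx = 31.2975.
Endpoint term: (f(12) + f(23))/2 = (2.48491 + 3.13549)/2 = 2.81020.
Running total after boundary: 34.1077.
k=1: B_{2}/(2)! × [f^{(1)}(23) − f^{(1)}(12)] = 1/12 × (0.0434783 − 0.0833333) = -0.00332126.
Partial sum through k=1: 34.1044.
k=2: B_{4}/(4)! × [f^{(3)}(23) − f^{(3)}(12)] = −1/720 × (0.000164379 − 0.00115741) = 1.37921e-06.
Partial sum through k=2: 34.1044.
k=3: B_{6}/(6)! × [f^{(5)}(23) − f^{(5)}(12)] = 1/30240 × (3.72883e-06 − 9.64506e-05) = -3.06620e-09.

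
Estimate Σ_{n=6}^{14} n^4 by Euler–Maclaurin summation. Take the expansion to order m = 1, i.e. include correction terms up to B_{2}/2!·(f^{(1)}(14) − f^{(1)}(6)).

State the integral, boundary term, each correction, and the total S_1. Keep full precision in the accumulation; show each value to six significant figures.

S_1 ≈ 126708

The integral term ∫_6^14 x^4 dx = 106010.
½[f(6) + f(14)] = ½[1296.00 + 38416.0] = 19856.0.
Running total after boundary: 125866.
Correction k=1: B_{2}/2! · (f^{(1)}(14) − f^{(1)}(6)) = 1/12 · (10976.0 − 864.000) = 842.667.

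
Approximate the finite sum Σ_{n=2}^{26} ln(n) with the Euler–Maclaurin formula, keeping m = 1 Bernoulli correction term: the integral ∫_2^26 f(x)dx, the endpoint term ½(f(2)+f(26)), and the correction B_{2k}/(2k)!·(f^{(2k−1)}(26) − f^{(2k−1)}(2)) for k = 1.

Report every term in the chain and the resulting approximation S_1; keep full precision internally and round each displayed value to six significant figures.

S_1 ≈ 61.2614

The integral term ∫_2^26 ln(x) dx = 59.3242.
½[f(2) + f(26)] = ½[0.693147 + 3.25810] = 1.97562.
Running total after boundary: 61.2998.
Correction k=1: B_{2}/2! · (f^{(1)}(26) − f^{(1)}(2)) = 1/12 · (0.0384615 − 0.500000) = -0.0384615.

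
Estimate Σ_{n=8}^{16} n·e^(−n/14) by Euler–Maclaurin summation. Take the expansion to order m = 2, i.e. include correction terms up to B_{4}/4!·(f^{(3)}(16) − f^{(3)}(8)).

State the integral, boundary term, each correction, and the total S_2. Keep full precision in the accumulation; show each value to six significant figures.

The integral term ∫_8^16 x·e^(−x/14) dx = 39.9924.
Endpoint term: (f(8) + f(16))/2 = (4.51774 + 5.10250)/2 = 4.81012.
Integral + boundary = 44.8026.
k=1: B_{2}/(2)! × [f^{(1)}(16) − f^{(1)}(8)] = 1/12 × (-0.0455581 − 0.242022) = -0.0239650.
Partial sum through k=1: 44.7786.
k=2: B_{4}/(4)! × [f^{(3)}(16) − f^{(3)}(8)] = −1/720 × (0.00302171 − 0.00699724) = 5.52157e-06.

S_2 ≈ 44.7786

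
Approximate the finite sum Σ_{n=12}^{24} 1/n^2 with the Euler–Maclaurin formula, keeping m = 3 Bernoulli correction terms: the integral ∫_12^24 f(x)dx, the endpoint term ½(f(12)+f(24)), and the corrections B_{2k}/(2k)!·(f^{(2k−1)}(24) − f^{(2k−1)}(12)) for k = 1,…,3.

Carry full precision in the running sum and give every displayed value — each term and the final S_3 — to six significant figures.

S_3 ≈ 0.0460912

∫_12^24 1/x^2 dx evaluates to 0.0416667.
Endpoint term: (f(12) + f(24))/2 = (0.00694444 + 0.00173611)/2 = 0.00434028.
So far: 0.0460069.
Correction k=1: B_{2}/2! · (f^{(1)}(24) − f^{(1)}(12)) = 1/12 · (-0.000144676 − (-0.00115741)) = 8.43943e-05.
Running total after k=1: 0.0460913.
Correction k=2: B_{4}/4! · (f^{(3)}(24) − f^{(3)}(12)) = −1/720 · (-3.01408e-06 − (-9.64506e-05)) = -1.29773e-07.
Running total after k=2: 0.0460912.
Correction k=3: B_{6}/6! · (f^{(5)}(24) − f^{(5)}(12)) = 1/30240 · (-1.56983e-07 − (-2.00939e-05)) = 6.59289e-10.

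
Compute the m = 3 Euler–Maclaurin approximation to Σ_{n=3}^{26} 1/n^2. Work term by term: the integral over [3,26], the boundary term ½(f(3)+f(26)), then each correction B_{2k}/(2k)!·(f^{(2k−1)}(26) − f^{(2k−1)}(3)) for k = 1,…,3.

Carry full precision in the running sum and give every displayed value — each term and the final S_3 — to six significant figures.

∫_3^26 1/x^2 dx evaluates to 0.294872.
½[f(3) + f(26)] = ½[0.111111 + 0.00147929] = 0.0562952.
So far: 0.351167.
Correction k=1: B_{2}/2! · (f^{(1)}(26) − f^{(1)}(3)) = 1/12 · (-0.000113792 − (-0.0740741)) = 0.00616336.
After k=1: 0.357330.
Correction k=2: B_{4}/4! · (f^{(3)}(26) − f^{(3)}(3)) = −1/720 · (-2.01997e-06 − (-0.0987654)) = -0.000137171.
After k=2: 0.357193.
Correction k=3: B_{6}/6! · (f^{(5)}(26) − f^{(5)}(3)) = 1/30240 · (-8.96436e-08 − (-0.329218)) = 1.08868e-05.

S_3 ≈ 0.357204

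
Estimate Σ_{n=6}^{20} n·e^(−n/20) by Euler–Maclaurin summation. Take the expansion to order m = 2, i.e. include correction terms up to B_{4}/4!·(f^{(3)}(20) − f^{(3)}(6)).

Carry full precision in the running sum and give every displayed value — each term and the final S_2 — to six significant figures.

∫_6^20 x·e^(−x/20) dx evaluates to 90.9219.
Endpoint term: (f(6) + f(20))/2 = (4.44491 + 7.35759)/2 = 5.90125.
Running total after boundary: 96.8232.
Correction k=1: B_{2}/2! · (f^{(1)}(20) − f^{(1)}(6)) = 1/12 · (0.00000 − 0.518573) = -0.0432144.
Partial sum through k=1: 96.7800.
Correction k=2: B_{4}/4! · (f^{(3)}(20) − f^{(3)}(6)) = −1/720 · (0.00183940 − 0.00500052) = 4.39045e-06.

S_2 ≈ 96.7800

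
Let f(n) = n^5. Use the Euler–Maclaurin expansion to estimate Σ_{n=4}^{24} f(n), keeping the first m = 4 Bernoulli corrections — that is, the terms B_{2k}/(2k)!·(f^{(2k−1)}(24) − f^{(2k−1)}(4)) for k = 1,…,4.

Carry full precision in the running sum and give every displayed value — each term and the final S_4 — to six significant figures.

S_4 ≈ 3.59697e+07

∫_4^24 x^5 dx evaluates to 3.18498e+07.
½[f(4) + f(24)] = ½[1024.00 + 7.96262e+06] = 3.98182e+06.
Running total after boundary: 3.58316e+07.
Correction k=1: B_{2}/2! · (f^{(1)}(24) − f^{(1)}(4)) = 1/12 · (1.65888e+06 − 1280.00) = 138133.
Running total after k=1: 3.59698e+07.
Correction k=2: B_{4}/4! · (f^{(3)}(24) − f^{(3)}(4)) = −1/720 · (34560.0 − 960.000) = -46.6667.
Running total after k=2: 3.59697e+07.
Correction k=3: B_{6}/6! · (f^{(5)}(24) − f^{(5)}(4)) = 1/30240 · (120.000 − 120.000) = 0.00000.
Running total after k=3: 3.59697e+07.
Correction k=4: B_{8}/8! · (f^{(7)}(24) − f^{(7)}(4)) = −1/1209600 · (0.00000 − 0.00000) = 0.00000.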